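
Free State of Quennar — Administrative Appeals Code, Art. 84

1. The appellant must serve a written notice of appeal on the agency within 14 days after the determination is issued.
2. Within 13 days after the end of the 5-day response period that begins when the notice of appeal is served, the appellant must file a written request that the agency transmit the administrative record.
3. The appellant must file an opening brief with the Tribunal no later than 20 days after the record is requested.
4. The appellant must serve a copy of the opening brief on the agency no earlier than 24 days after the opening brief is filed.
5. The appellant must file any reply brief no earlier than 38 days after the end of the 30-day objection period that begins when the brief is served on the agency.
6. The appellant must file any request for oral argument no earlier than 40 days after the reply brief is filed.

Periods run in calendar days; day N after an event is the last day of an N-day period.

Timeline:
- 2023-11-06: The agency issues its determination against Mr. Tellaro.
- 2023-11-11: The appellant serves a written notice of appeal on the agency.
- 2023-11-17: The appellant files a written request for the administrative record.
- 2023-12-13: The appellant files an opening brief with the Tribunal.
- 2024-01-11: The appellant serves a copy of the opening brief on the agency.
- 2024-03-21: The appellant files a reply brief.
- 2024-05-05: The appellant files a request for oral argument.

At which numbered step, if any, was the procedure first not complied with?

Step 3

(1) due by 2023-11-06 + 14 days = 2023-11-20; 2023-11-11 is within that limit.
(2) due by 2023-11-16 + 13 days = 2023-11-29; done 2023-11-17 — timely.
(3) due by 2023-11-17 + 20 days = 2023-12-07; done 2023-12-13 — 6 days late.
No need to go further; step 3 was not satisfied.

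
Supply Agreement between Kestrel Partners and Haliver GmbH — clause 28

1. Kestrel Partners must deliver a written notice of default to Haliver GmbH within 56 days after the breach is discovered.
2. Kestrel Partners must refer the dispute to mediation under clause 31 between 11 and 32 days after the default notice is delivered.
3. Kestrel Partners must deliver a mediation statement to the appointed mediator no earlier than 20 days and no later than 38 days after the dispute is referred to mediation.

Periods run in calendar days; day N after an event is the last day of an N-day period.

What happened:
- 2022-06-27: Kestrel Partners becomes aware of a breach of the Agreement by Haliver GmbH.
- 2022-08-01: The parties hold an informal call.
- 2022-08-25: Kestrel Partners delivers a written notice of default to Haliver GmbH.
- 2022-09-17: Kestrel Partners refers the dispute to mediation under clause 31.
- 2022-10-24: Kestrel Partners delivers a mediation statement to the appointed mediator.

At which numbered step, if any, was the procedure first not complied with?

(1) due by 2022-06-27 + 56 days = 2022-08-22; not done until 2022-08-25, 3 days after the deadline.
That is the first point of non-compliance.

Step 1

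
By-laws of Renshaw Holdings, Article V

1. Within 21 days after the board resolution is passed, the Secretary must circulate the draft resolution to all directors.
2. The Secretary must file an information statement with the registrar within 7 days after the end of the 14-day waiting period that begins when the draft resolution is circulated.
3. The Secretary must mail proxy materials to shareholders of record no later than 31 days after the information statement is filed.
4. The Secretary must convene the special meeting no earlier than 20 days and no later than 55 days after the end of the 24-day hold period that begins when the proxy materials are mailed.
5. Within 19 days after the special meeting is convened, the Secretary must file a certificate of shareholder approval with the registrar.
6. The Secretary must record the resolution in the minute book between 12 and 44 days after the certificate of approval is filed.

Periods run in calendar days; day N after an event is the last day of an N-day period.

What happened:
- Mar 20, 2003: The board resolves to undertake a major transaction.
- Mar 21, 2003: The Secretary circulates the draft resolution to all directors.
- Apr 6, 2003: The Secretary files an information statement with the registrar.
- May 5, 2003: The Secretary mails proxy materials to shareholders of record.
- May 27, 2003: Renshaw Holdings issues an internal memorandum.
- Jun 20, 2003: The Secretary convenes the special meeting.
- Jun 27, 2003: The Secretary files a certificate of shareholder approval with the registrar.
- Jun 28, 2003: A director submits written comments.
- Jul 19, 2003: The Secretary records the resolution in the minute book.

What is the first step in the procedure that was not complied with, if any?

Step 1 — counting 21 days from Mar 20, 2003 (when the board resolution is passed) gives a deadline of Apr 10, 2003; Mar 21, 2003 is within that limit.
Step 2 — counting 7 days from Apr 4, 2003 (end of the 14-day waiting period, which began when the draft resolution is circulated on Mar 21, 2003) gives a deadline of Apr 11, 2003; done Apr 6, 2003 — timely.
Step 3 — counting 31 days from Apr 6, 2003 (when the information statement is filed) gives a deadline of May 7, 2003; completed May 5, 2003, before the deadline.
Step 4 — 20 and 55 days from May 29, 2003 (end of the 24-day hold period, which began when the proxy materials are mailed on May 5, 2003) are Jun 18, 2003 and Jul 23, 2003 respectively; done Jun 20, 2003, which is between those dates.
Step 5 — counting 19 days from Jun 20, 2003 (when the special meeting is convened) gives a deadline of Jul 9, 2003; completed Jun 27, 2003, before the deadline.
Step 6 — 12 and 44 days from Jun 27, 2003 (when the certificate of approval is filed) are Jul 9, 2003 and Aug 10, 2003 respectively; done Jul 19, 2003, which is between those dates.

None — every step was satisfied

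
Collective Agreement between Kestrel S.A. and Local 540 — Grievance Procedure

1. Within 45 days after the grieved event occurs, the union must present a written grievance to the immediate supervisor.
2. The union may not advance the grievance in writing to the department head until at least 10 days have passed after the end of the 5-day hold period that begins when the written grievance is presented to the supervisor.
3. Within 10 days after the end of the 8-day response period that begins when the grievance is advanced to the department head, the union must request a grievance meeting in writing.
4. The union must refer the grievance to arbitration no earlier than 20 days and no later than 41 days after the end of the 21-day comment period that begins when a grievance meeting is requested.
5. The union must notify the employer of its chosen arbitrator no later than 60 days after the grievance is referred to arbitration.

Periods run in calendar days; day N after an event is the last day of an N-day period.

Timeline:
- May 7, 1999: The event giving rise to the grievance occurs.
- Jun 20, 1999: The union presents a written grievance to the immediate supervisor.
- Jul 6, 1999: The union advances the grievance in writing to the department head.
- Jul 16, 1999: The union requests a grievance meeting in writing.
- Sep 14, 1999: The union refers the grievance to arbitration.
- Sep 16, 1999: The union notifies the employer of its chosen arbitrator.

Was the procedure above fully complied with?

Yes

(1) due by May 7, 1999 + 45 days = Jun 21, 1999; Jun 20, 1999 is within that limit.
(2) permitted from Jun 25, 1999 + 10 days = Jul 5, 1999 onward; done Jul 6, 1999, after the minimum wait.
(3) due by Jul 14, 1999 + 10 days = Jul 24, 1999; done Jul 16, 1999 — timely.
(4) the permitted window runs from Aug 6, 1999 + 20 = Aug 26, 1999 to Aug 6, 1999 + 41 = Sep 16, 1999; done Sep 14, 1999 — within the window.
(5) due by Sep 14, 1999 + 60 days = Nov 13, 1999; done Sep 16, 1999 — timely.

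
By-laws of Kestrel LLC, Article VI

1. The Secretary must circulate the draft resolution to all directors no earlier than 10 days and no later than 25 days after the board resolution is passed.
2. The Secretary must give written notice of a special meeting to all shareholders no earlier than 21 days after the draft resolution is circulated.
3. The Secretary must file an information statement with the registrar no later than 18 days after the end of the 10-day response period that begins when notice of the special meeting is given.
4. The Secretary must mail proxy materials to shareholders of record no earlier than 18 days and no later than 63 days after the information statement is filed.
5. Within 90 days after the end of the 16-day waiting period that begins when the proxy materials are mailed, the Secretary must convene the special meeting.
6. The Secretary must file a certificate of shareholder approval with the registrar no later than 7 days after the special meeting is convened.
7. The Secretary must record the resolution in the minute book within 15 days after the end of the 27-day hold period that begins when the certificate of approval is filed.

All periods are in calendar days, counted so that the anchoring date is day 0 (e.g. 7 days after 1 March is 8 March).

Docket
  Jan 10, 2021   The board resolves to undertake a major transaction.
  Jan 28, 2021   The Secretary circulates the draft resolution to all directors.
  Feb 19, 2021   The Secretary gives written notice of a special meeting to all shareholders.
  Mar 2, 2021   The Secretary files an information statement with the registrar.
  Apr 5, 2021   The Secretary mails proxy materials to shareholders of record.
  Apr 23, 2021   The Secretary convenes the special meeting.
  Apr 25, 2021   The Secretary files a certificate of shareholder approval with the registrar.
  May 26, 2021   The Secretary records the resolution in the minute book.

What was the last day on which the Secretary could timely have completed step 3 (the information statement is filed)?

Mar 19, 2021

Notice of the special meeting is given on Feb 19, 2021; the 10-day response period therefore ends Mar 1, 2021, and step 3 runs from that date. 18 days after Mar 1, 2021 is Mar 19, 2021.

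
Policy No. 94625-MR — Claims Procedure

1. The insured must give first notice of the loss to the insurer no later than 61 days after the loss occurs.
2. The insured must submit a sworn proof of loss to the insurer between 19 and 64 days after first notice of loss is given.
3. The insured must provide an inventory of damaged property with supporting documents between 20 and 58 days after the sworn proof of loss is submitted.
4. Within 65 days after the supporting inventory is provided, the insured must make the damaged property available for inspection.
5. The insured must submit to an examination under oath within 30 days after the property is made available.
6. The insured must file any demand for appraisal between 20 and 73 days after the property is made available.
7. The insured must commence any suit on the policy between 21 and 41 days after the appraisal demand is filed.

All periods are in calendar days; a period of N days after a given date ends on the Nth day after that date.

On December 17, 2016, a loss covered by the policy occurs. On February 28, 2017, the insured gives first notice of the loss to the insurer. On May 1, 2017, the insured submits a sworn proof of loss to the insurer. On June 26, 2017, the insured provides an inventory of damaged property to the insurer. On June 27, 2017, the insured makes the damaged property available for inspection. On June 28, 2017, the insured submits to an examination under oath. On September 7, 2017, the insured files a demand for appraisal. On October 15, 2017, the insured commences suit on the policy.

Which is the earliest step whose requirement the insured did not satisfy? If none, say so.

Step 1

Step 1 — counting 61 days from December 17, 2016 (when the loss occurs) gives a deadline of February 16, 2017; February 28, 2017 misses that deadline by 12 days.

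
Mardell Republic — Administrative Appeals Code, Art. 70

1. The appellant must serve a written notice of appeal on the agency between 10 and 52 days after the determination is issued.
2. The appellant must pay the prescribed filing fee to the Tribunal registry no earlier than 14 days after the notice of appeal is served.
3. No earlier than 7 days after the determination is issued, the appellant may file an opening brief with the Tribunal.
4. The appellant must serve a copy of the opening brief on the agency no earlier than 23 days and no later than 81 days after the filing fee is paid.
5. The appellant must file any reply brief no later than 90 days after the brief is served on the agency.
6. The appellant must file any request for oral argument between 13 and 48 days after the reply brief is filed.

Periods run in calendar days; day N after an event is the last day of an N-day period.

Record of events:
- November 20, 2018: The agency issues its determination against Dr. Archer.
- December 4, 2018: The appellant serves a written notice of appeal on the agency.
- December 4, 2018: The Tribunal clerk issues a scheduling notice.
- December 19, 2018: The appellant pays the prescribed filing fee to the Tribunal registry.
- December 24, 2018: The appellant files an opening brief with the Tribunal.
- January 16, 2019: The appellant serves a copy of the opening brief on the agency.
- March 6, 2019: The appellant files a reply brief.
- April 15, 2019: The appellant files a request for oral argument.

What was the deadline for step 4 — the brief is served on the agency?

March 10, 2019

Step 4 runs from December 19, 2018, when the filing fee is paid. The window is 23–81 days after December 19, 2018; it closes on March 10, 2019.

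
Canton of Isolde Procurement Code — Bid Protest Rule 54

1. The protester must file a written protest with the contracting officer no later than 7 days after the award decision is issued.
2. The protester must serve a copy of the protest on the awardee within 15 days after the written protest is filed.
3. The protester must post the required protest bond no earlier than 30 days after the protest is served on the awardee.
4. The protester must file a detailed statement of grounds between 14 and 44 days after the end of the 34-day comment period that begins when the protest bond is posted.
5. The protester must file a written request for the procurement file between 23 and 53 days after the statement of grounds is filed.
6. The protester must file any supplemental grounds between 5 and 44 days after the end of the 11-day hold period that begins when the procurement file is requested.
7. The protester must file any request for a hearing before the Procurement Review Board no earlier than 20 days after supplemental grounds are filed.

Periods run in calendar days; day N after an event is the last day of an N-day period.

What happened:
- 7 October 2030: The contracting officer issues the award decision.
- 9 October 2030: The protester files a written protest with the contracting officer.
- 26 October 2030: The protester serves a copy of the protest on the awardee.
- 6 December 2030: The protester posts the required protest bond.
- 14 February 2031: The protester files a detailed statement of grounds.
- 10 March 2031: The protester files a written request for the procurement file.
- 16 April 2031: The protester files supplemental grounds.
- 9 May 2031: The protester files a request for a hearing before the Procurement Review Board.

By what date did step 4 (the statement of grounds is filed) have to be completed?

The protest bond is posted on 6 December 2030; the 34-day comment period therefore ends 9 January 2031, and step 4 runs from that date. The window is 14–44 days after 9 January 2031; it closes on 22 February 2031.

22 February 2031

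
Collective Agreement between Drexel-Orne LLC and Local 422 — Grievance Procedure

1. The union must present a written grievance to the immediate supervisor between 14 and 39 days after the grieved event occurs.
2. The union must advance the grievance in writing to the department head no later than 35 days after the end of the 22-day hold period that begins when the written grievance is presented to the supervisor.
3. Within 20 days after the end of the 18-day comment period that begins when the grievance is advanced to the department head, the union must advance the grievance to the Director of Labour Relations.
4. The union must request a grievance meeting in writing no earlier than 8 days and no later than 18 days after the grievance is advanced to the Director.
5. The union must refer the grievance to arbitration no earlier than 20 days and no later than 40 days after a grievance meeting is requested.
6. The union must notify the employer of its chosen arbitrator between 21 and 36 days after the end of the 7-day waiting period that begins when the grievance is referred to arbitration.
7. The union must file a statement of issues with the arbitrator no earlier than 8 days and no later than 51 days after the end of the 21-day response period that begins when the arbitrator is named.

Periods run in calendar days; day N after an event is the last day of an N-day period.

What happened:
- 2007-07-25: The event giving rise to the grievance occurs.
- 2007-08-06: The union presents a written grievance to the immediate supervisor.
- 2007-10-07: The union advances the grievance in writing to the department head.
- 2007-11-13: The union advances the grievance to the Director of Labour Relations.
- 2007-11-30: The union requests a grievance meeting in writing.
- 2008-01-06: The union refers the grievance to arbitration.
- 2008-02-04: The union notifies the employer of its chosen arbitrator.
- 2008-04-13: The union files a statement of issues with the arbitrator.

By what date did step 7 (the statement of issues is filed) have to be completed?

The arbitrator is named on 2008-02-04; the 21-day response period therefore ends 2008-02-25, and step 7 runs from that date. The window is 8–51 days after 2008-02-25; it closes on 2008-04-16.

2008-04-16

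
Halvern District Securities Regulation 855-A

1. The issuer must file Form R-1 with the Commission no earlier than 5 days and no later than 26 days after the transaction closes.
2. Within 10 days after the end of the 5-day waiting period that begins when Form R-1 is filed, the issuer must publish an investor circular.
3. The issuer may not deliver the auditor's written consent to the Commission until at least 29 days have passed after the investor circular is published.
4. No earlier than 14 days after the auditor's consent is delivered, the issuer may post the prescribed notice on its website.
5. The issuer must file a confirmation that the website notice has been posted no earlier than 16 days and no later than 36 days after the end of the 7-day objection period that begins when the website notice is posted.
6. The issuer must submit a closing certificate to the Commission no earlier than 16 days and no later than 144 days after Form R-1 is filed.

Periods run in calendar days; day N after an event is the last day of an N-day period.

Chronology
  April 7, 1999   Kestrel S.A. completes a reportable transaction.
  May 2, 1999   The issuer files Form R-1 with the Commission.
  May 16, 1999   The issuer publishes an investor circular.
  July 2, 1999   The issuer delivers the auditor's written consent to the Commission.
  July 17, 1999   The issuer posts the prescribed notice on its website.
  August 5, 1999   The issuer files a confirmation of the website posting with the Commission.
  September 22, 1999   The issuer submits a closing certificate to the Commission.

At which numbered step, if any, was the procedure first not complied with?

Step 5

Step 1 — 5 and 26 days from April 7, 1999 (when the transaction closes) are April 12, 1999 and May 3, 1999 respectively; May 2, 1999 falls inside that range.
Step 2 — counting 10 days from May 7, 1999 (end of the 5-day waiting period, which began when Form R-1 is filed on May 2, 1999) gives a deadline of May 17, 1999; May 16, 1999 is within that limit.
Step 3 — must wait 29 days from May 16, 1999 (when the investor circular is published), so not before June 14, 1999; July 2, 1999 is on or after that date.
Step 4 — must wait 14 days from July 2, 1999 (when the auditor's consent is delivered), so not before July 16, 1999; done July 17, 1999, after the minimum wait.
Step 5 — 16 and 36 days from July 24, 1999 (end of the 7-day objection period, which began when the website notice is posted on July 17, 1999) are August 9, 1999 and August 29, 1999 respectively; done August 5, 1999 — 4 days before the window opened.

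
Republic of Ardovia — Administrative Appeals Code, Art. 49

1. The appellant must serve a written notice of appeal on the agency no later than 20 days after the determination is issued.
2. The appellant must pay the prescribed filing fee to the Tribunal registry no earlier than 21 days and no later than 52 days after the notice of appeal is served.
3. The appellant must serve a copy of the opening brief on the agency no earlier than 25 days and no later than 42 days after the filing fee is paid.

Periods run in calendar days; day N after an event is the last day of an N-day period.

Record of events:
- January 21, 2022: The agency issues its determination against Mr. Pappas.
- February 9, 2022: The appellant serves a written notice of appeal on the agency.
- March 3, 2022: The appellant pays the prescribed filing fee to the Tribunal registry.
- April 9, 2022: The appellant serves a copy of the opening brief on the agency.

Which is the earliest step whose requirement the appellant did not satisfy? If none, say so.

(1) due by January 21, 2022 + 20 days = February 10, 2022; February 9, 2022 is within that limit.
(2) the permitted window runs from February 9, 2022 + 21 = March 2, 2022 to February 9, 2022 + 52 = April 2, 2022; March 3, 2022 falls inside that range.
(3) the permitted window runs from March 3, 2022 + 25 = March 28, 2022 to March 3, 2022 + 42 = April 14, 2022; done April 9, 2022, which is between those dates.

None — every step was satisfied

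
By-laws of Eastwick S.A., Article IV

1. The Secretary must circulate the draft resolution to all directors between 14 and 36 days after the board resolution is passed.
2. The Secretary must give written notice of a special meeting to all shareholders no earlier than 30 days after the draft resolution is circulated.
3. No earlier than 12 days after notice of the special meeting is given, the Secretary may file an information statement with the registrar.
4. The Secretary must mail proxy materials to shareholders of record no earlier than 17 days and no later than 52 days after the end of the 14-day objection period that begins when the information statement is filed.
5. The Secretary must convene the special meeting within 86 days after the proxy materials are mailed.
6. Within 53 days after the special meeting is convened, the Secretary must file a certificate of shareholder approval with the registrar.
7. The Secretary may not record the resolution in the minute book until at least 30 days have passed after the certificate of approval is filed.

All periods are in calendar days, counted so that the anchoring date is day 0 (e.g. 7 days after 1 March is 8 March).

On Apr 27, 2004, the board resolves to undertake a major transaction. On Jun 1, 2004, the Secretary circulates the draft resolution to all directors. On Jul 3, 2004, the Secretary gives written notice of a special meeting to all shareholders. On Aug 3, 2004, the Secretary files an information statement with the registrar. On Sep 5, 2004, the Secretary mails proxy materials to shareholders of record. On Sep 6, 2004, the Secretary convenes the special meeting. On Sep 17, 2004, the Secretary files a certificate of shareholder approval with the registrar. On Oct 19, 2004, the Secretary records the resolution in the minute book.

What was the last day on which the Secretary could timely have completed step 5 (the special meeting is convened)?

Step 5 runs from Sep 5, 2004, when the proxy materials are mailed. 86 days after Sep 5, 2004 is Nov 30, 2004.

Nov 30, 2004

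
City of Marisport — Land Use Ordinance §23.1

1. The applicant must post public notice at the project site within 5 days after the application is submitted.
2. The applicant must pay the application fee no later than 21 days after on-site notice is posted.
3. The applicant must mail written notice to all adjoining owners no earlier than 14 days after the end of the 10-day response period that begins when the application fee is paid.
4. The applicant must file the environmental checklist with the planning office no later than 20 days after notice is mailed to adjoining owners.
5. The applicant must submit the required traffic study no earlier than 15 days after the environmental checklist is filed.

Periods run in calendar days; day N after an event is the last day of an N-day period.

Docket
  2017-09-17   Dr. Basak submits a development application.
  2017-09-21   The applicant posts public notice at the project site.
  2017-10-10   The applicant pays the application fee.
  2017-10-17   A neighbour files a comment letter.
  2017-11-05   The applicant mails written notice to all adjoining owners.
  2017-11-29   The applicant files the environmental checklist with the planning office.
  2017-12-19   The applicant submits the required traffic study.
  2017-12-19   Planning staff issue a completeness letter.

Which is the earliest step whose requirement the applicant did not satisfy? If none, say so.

Step 4

Step 1: 5 days after 2017-09-17 (when the application is submitted) is 2017-09-22; completed 2017-09-21, before the deadline.
Step 2: 21 days after 2017-09-21 (when on-site notice is posted) is 2017-10-12; done 2017-10-10 — timely.
Step 3: the earliest permitted date is 14 days after 2017-10-20 (end of the 10-day response period, which began when the application fee is paid on 2017-10-10), i.e. 2017-11-03; 2017-11-05 is on or after that date.
Step 4: 20 days after 2017-11-05 (when notice is mailed to adjoining owners) is 2017-11-25; 2017-11-29 misses that deadline by 4 days.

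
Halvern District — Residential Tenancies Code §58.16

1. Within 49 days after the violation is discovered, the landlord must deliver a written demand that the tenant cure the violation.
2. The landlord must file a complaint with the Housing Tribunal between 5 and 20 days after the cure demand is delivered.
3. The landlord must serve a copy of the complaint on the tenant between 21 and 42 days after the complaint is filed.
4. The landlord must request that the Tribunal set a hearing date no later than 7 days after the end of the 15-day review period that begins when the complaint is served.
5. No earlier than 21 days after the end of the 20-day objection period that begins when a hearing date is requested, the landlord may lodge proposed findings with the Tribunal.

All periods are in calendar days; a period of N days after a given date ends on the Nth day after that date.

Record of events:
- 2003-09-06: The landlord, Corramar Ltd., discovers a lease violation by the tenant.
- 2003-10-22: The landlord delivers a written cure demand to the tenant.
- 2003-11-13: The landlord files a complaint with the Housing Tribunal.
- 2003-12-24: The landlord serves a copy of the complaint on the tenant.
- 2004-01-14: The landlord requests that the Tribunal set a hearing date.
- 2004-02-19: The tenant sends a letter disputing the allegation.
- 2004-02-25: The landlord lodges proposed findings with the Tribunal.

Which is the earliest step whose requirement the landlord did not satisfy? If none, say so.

Step 2

Step 1 — counting 49 days from 2003-09-06 (when the violation is discovered) gives a deadline of 2003-10-25; 2003-10-22 is within that limit.
Step 2 — 5 and 20 days from 2003-10-22 (when the cure demand is delivered) are 2003-10-27 and 2003-11-11 respectively; done 2003-11-13 — 2 days after the window closed.
Later steps need not be reached.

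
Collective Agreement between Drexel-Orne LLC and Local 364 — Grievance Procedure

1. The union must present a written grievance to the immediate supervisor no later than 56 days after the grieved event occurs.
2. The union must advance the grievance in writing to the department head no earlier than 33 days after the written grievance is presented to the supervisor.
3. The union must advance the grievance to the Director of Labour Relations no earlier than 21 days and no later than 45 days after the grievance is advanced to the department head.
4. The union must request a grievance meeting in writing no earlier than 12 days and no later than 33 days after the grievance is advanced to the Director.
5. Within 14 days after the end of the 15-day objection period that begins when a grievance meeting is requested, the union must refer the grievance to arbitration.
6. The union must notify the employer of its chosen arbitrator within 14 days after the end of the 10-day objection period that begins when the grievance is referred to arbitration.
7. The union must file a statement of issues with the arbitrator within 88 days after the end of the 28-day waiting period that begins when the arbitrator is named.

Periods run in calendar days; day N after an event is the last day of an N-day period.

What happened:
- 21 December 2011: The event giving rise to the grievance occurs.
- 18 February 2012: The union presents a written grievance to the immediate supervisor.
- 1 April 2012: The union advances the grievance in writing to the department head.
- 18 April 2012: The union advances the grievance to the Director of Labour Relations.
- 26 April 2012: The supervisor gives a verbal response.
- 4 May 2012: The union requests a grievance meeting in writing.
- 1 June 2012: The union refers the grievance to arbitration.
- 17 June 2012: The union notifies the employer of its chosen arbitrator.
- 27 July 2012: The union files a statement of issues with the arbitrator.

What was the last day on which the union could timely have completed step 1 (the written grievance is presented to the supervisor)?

15 February 2012

Step 1 runs from 21 December 2011, when the grieved event occurs. 56 days after 21 December 2011 is 15 February 2012.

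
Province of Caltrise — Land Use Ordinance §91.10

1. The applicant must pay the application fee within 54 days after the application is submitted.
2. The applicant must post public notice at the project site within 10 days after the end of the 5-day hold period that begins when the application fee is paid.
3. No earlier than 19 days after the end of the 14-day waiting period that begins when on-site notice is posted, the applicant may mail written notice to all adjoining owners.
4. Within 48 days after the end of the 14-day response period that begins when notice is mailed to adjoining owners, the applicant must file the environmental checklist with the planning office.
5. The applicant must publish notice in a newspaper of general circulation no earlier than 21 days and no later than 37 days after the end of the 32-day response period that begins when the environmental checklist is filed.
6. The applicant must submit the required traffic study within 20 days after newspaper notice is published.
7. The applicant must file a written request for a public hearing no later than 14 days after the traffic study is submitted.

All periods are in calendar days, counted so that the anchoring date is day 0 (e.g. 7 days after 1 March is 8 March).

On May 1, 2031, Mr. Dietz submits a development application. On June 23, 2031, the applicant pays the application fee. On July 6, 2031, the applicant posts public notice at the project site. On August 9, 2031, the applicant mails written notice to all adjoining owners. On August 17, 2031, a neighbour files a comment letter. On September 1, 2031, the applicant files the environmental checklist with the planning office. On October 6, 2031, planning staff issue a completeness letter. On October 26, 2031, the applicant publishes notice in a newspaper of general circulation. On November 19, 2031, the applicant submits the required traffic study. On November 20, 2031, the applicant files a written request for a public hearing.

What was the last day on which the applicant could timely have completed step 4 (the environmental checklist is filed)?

October 10, 2031

Notice is mailed to adjoining owners on August 9, 2031; the 14-day response period therefore ends August 23, 2031, and step 4 runs from that date. 48 days after August 23, 2031 is October 10, 2031.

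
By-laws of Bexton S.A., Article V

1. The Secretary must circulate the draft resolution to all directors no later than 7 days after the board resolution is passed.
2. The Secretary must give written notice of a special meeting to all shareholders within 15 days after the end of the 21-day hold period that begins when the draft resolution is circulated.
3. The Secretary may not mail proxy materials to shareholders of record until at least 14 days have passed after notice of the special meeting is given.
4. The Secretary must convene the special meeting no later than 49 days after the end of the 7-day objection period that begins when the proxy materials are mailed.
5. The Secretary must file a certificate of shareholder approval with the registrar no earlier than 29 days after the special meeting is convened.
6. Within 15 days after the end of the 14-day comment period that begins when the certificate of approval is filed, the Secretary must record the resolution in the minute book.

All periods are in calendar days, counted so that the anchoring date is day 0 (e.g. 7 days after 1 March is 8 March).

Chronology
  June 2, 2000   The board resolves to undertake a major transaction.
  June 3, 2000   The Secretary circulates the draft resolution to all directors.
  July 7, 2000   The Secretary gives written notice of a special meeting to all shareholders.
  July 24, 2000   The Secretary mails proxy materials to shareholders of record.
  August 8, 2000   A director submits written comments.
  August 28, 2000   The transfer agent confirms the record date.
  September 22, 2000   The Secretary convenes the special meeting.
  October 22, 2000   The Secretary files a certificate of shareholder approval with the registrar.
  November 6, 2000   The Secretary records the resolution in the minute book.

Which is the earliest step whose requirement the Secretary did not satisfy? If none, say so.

Step 1: 7 days after June 2, 2000 (when the board resolution is passed) is June 9, 2000; done June 3, 2000 — timely.
Step 2: 15 days after June 24, 2000 (end of the 21-day hold period, which began when the draft resolution is circulated on June 3, 2000) is July 9, 2000; done July 7, 2000 — timely.
Step 3: the earliest permitted date is 14 days after July 7, 2000 (when notice of the special meeting is given), i.e. July 21, 2000; July 24, 2000 is on or after that date.
Step 4: 49 days after July 31, 2000 (end of the 7-day objection period, which began when the proxy materials are mailed on July 24, 2000) is September 18, 2000; done September 22, 2000 — 4 days late.

Step 4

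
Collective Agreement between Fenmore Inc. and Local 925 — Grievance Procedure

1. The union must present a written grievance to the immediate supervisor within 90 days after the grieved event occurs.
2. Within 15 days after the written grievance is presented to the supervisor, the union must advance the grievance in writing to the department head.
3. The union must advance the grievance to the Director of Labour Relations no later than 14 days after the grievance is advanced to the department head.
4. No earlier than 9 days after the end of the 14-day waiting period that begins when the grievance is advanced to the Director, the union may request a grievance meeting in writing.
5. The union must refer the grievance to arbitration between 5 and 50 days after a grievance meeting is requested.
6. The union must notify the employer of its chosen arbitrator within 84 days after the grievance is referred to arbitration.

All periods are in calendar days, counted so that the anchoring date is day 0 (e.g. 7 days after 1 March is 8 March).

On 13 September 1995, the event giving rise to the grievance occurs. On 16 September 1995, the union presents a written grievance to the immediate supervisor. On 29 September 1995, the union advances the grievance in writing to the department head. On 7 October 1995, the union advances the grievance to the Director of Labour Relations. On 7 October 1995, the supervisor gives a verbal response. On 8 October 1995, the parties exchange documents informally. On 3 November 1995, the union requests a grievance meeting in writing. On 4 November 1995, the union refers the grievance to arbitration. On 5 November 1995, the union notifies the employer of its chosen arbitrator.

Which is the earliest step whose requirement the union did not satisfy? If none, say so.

(1) due by 13 September 1995 + 90 days = 12 December 1995; 16 September 1995 is within that limit.
(2) due by 16 September 1995 + 15 days = 1 October 1995; completed 29 September 1995, before the deadline.
(3) due by 29 September 1995 + 14 days = 13 October 1995; done 7 October 1995 — timely.
(4) permitted from 21 October 1995 + 9 days = 30 October 1995 onward; 3 November 1995 is on or after that date.
(5) the permitted window runs from 3 November 1995 + 5 = 8 November 1995 to 3 November 1995 + 50 = 23 December 1995; done 4 November 1995 — 4 days before the window opened.
That is the first point of non-compliance.

Step 5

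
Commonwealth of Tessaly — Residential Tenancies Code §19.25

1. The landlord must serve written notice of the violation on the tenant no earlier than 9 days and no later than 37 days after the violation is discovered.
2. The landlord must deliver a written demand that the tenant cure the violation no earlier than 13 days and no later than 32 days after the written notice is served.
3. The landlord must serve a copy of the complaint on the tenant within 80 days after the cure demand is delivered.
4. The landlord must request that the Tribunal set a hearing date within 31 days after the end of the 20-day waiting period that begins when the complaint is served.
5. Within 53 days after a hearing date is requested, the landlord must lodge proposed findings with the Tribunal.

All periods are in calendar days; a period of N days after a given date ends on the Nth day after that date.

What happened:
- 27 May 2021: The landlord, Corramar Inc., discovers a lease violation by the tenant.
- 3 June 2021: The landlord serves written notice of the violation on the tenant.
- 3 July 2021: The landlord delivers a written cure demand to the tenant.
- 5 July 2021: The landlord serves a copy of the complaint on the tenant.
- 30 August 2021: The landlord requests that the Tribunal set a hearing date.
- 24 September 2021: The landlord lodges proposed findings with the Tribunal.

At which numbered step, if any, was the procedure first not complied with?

Step 1: the window is 9–37 days after 27 May 2021 (when the violation is discovered), so 5 June 2021 through 3 July 2021; done 3 June 2021 — 2 days before the window opened.

Step 1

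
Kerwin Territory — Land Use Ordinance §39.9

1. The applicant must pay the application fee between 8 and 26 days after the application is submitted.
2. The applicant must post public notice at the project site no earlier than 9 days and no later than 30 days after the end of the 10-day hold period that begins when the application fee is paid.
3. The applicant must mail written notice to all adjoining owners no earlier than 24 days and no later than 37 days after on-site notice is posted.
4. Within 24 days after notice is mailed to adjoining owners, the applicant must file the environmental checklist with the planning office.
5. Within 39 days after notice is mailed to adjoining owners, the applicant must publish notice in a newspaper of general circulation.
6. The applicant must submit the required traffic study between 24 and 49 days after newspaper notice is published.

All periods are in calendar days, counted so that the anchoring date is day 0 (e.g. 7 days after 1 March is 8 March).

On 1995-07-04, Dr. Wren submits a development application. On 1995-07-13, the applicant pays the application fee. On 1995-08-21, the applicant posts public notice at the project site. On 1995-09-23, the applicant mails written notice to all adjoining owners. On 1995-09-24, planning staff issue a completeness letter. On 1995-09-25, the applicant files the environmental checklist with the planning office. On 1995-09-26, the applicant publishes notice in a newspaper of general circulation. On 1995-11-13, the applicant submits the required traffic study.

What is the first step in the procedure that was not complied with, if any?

None — every step was satisfied

Step 1 — 8 and 26 days from 1995-07-04 (when the application is submitted) are 1995-07-12 and 1995-07-30 respectively; 1995-07-13 falls inside that range.
Step 2 — 9 and 30 days from 1995-07-23 (end of the 10-day hold period, which began when the application fee is paid on 1995-07-13) are 1995-08-01 and 1995-08-22 respectively; 1995-08-21 falls inside that range.
Step 3 — 24 and 37 days from 1995-08-21 (when on-site notice is posted) are 1995-09-14 and 1995-09-27 respectively; done 1995-09-23, which is between those dates.
Step 4 — counting 24 days from 1995-09-23 (when notice is mailed to adjoining owners) gives a deadline of 1995-10-17; completed 1995-09-25, before the deadline.
Step 5 — counting 39 days from 1995-09-23 (when notice is mailed to adjoining owners) gives a deadline of 1995-11-01; completed 1995-09-26, before the deadline.
Step 6 — 24 and 49 days from 1995-09-26 (when newspaper notice is published) are 1995-10-20 and 1995-11-14 respectively; done 1995-11-13, which is between those dates.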